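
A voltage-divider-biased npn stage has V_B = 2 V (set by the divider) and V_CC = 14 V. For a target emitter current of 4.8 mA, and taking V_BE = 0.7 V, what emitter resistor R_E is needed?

R_E ≈ 0.27 kΩ

V_E = V_B − V_BE = 2 − 0.7 = 1.3 V.
R_E = V_E / I_E = 1.3 / 4.8 = 0.271 kΩ.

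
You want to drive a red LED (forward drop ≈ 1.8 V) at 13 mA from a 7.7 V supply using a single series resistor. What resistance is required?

R ≈ 0.45 kΩ

The resistor drops V_S − V_D = 7.7 − 1.8 = 5.9 V at 13 mA.
R = 5.9 V / 13 mA = 0.454 kΩ.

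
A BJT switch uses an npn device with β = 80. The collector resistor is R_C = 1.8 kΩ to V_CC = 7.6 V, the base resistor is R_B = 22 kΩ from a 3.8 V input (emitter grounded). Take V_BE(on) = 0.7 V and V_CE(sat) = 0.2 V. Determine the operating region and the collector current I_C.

Assume active: I_B = (3.8 − 0.7)/22 = 0.141 mA, giving I_C = β·I_B = 11.3 mA.
But then V_CE = 7.6 − 11.3×1.8 = -12.7 V < V_CE(sat) = 0.2 V — impossible in the active region.
So the transistor is saturated. With V_CE = 0.2 V, I_C = (V_CC − 0.2)/R_C = 7.4/1.8 = 4.11 mA.
Check: β·I_B = 11.3 mA > I_C = 4.11 mA, confirming saturation.

saturation; I_C ≈ 4.1 mA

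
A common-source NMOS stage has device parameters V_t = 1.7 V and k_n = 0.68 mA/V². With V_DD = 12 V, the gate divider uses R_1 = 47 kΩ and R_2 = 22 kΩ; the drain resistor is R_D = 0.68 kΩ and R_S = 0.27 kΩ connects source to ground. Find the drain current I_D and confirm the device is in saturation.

V_G = V_DD·R_2/(R_1+R_2) = 12×22/69 = 3.83 V.
Assume saturation: I_D = (k_n/2)(V_GS − V_t)² with V_GS = V_G − I_D·R_S = 3.83 − 0.27·I_D.
Substituting gives 0.0248·I_D² − 1.39·I_D + 1.54 = 0, with roots I_D = 1.13 or 55 mA.
The root I_D = 55 mA gives V_GS = -11 V ≤ V_t, so take I_D = 1.13 mA.
Then V_GS = 3.52 V and V_DS = V_DD − I_D(R_D+R_S) = 12 − 1.13×0.95 = 10.9 V.
Saturation requires V_DS ≥ V_GS − V_t = 1.82 V; 10.9 ≥ 1.82 ✓.

I_D ≈ 1.1 mA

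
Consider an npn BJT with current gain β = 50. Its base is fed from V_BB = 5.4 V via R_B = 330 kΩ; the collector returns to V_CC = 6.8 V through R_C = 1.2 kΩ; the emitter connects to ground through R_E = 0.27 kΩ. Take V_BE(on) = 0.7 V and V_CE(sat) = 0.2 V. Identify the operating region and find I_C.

active; I_C ≈ 0.68 mA

Assume active. Base-emitter loop: I_B = (V_BB − V_BE)/(R_B + (β+1)R_E) = (5.4 − 0.7)/(330 + 51×0.27) = 0.0137 mA.
I_C = β·I_B = 50×0.0137 = 0.684 mA.
V_CE = V_CC − I_C·R_C − I_E·R_E = 6.8 − 0.684×1.2 − 0.697×0.27 = 5.79 V > V_CE(sat), so the active-region assumption holds.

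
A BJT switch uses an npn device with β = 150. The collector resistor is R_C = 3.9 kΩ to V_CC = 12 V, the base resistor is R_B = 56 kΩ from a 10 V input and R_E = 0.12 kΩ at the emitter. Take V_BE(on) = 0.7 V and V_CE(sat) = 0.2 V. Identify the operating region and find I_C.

Assume active: I_B = (10 − 0.7)/(56 + 151×0.12) = 0.125 mA, I_C = β·I_B = 18.8 mA.
Then V_CE = 12 − 18.8×3.9 − 18.9×0.12 = -63.7 V < 0.2 V — the active assumption fails.
Re-solve with V_CE = 0.2 V. KCL at the emitter: V_E/R_E = (V_BB−0.7−V_E)/R_B + (V_CC−0.2−V_E)/R_C, giving V_E = 0.371 V.
I_C = (V_CC − 0.2 − V_E)/R_C = (11.8 − 0.371)/3.9 = 2.93 mA.
Check: I_B = (9.3 − 0.371)/56 = 0.159 mA, and β·I_B = 23.9 mA > I_C, confirming saturation.

saturation; I_C ≈ 2.9 mA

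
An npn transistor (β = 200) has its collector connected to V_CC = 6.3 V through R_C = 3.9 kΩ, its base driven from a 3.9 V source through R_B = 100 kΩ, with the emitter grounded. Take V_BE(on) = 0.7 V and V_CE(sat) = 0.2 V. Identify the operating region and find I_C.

saturation; I_C ≈ 1.6 mA

Assume active: I_B = (3.9 − 0.7)/100 = 0.032 mA, giving I_C = β·I_B = 6.4 mA.
But then V_CE = 6.3 − 6.4×3.9 = -18.7 V < V_CE(sat) = 0.2 V — impossible in the active region.
So the transistor is saturated. With V_CE = 0.2 V, I_C = (V_CC − 0.2)/R_C = 6.1/3.9 = 1.56 mA.
Check: β·I_B = 6.4 mA > I_C = 1.56 mA, confirming saturation.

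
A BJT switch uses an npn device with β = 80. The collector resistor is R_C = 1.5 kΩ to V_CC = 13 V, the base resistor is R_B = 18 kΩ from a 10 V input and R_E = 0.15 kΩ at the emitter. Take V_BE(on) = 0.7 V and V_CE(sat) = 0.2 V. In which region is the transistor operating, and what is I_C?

Assume active: I_B = (10 − 0.7)/(18 + 81×0.15) = 0.308 mA, I_C = β·I_B = 24.7 mA.
Then V_CE = 13 − 24.7×1.5 − 25×0.15 = -27.8 V < 0.2 V — the active assumption fails.
Re-solve with V_CE = 0.2 V. KCL at the emitter: V_E/R_E = (V_BB−0.7−V_E)/R_B + (V_CC−0.2−V_E)/R_C, giving V_E = 1.22 V.
I_C = (V_CC − 0.2 − V_E)/R_C = (12.8 − 1.22)/1.5 = 7.72 mA.
Check: I_B = (9.3 − 1.22)/18 = 0.449 mA, and β·I_B = 35.9 mA > I_C, confirming saturation.

saturation; I_C ≈ 7.7 mA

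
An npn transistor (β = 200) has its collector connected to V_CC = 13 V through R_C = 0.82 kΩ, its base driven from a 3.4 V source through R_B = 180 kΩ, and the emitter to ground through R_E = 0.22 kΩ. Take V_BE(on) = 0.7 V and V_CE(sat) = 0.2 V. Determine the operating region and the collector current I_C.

Assume active. Base-emitter loop: I_B = (V_BB − V_BE)/(R_B + (β+1)R_E) = (3.4 − 0.7)/(180 + 201×0.22) = 0.012 mA.
I_C = β·I_B = 200×0.012 = 2.41 mA.
V_CE = V_CC − I_C·R_C − I_E·R_E = 13 − 2.41×0.82 − 2.42×0.22 = 10.5 V > V_CE(sat), so the active-region assumption holds.

active; I_C ≈ 2.4 mA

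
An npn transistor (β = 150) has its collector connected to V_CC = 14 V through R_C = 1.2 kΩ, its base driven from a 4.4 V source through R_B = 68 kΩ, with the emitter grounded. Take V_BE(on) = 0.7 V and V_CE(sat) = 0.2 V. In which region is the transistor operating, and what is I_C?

active; I_C ≈ 8.2 mA

Assume active. Base-emitter loop: I_B = (V_BB − V_BE)/R_B = (4.4 − 0.7)/68 = 0.0544 mA.
I_C = β·I_B = 150×0.0544 = 8.16 mA.
V_CE = V_CC − I_C·R_C = 14 − 8.16×1.2 = 4.21 V > V_CE(sat), so the active-region assumption holds.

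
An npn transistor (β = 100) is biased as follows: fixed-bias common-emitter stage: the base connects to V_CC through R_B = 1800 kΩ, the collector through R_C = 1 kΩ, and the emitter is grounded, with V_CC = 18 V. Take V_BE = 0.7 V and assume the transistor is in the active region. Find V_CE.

Base loop: V_CC = I_B·R_B + V_BE, so I_B = (18 − 0.7)/1800 kΩ = 0.00961 mA.
In the active region I_C = β·I_B = 100 × 0.00961 = 0.961 mA.
Collector loop: V_CE = V_CC − I_C·R_C = 18 − 0.961×1 = 17 V.
Since V_CE = 17 V > V_CE(sat) ≈ 0.2 V, the transistor is in the active region as assumed.

V_CE ≈ 17 V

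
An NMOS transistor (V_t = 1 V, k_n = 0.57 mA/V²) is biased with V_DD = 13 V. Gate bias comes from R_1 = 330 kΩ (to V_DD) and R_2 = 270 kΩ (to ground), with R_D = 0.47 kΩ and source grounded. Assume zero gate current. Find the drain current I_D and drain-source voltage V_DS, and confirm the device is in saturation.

V_G = V_DD·R_2/(R_1+R_2) = 13×270/600 = 5.85 V. With the source grounded, V_GS = V_G = 5.85 V.
Assume saturation: I_D = (k_n/2)(V_GS − V_t)² = (0.57/2)×(5.85 − 1)² = 0.285×4.85² = 6.7 mA.
V_DS = V_DD − I_D·R_D = 13 − 6.7×0.47 = 9.85 V.
Saturation requires V_DS ≥ V_GS − V_t = 4.85 V; 9.85 ≥ 4.85 ✓.

I_D ≈ 6.7 mA, V_DS ≈ 9.8 V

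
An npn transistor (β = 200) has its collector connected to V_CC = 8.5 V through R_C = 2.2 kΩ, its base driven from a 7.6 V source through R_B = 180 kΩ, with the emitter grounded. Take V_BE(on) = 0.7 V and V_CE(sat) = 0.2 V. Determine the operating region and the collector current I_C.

Assume active: I_B = (7.6 − 0.7)/180 = 0.0383 mA, giving I_C = β·I_B = 7.67 mA.
But then V_CE = 8.5 − 7.67×2.2 = -8.37 V < V_CE(sat) = 0.2 V — impossible in the active region.
So the transistor is saturated. With V_CE = 0.2 V, I_C = (V_CC − 0.2)/R_C = 8.3/2.2 = 3.77 mA.
Check: β·I_B = 7.67 mA > I_C = 3.77 mA, confirming saturation.

saturation; I_C ≈ 3.8 mA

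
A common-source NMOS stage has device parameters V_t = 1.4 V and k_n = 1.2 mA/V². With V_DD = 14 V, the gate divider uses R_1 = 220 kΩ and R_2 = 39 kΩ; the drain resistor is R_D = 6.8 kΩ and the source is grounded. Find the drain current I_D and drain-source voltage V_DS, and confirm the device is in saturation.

V_G = V_DD·R_2/(R_1+R_2) = 14×39/259 = 2.11 V. With the source grounded, V_GS = V_G = 2.11 V.
Assume saturation: I_D = (k_n/2)(V_GS − V_t)² = (1.2/2)×(2.11 − 1.4)² = 0.6×0.708² = 0.301 mA.
V_DS = V_DD − I_D·R_D = 14 − 0.301×6.8 = 12 V.
Saturation requires V_DS ≥ V_GS − V_t = 0.708 V; 12 ≥ 0.708 ✓.

I_D ≈ 0.3 mA, V_DS ≈ 12 V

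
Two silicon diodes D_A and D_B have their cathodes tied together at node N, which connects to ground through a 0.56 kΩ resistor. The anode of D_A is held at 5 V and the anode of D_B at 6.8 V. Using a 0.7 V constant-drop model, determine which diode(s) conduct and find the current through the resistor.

Assume both conduct. Then node N would need to be at both 5−0.7 = 4.3 V and 6.8−0.7 = 6.1 V, which is impossible.
Assume only D_B conducts: V_N = 6.8 − 0.7 = 6.1 V, so I_R = 6.1/0.56 = 10.9 mA.
Check D_A: its anode-to-cathode voltage is 5 − 6.1 = -1.1 V < 0.7 V, so it is off. The assumption is consistent.

Only D_B conducts; I_R ≈ 11 mA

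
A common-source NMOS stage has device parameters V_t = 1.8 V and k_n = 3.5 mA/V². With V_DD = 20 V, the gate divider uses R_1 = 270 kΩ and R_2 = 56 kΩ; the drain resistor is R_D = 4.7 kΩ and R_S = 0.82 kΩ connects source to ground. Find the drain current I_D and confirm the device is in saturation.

I_D ≈ 1 mA

V_G = V_DD·R_2/(R_1+R_2) = 20×56/326 = 3.44 V.
Assume saturation: I_D = (k_n/2)(V_GS − V_t)² with V_GS = V_G − I_D·R_S = 3.44 − 0.82·I_D.
Substituting gives 1.18·I_D² − 5.69·I_D + 4.68 = 0, with roots I_D = 1.05 or 3.79 mA.
The root I_D = 3.79 mA gives V_GS = 0.329 V ≤ V_t, so take I_D = 1.05 mA.
Then V_GS = 2.57 V and V_DS = V_DD − I_D(R_D+R_S) = 20 − 1.05×5.52 = 14.2 V.
Saturation requires V_DS ≥ V_GS − V_t = 0.775 V; 14.2 ≥ 0.775 ✓.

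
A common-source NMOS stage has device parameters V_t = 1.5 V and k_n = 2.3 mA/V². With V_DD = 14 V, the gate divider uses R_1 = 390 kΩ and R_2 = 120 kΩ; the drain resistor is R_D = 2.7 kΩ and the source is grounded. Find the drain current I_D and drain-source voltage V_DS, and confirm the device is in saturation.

V_G = V_DD·R_2/(R_1+R_2) = 14×120/510 = 3.29 V. With the source grounded, V_GS = V_G = 3.29 V.
Assume saturation: I_D = (k_n/2)(V_GS − V_t)² = (2.3/2)×(3.29 − 1.5)² = 1.15×1.79² = 3.7 mA.
V_DS = V_DD − I_D·R_D = 14 − 3.7×2.7 = 4.01 V.
Saturation requires V_DS ≥ V_GS − V_t = 1.79 V; 4.01 ≥ 1.79 ✓.

I_D ≈ 3.7 mA, V_DS ≈ 4 V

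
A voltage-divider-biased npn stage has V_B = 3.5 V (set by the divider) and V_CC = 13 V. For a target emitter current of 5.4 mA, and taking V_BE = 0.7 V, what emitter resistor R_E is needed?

R_E ≈ 0.52 kΩ

V_E = V_B − V_BE = 3.5 − 0.7 = 2.8 V.
R_E = V_E / I_E = 2.8 / 5.4 = 0.519 kΩ.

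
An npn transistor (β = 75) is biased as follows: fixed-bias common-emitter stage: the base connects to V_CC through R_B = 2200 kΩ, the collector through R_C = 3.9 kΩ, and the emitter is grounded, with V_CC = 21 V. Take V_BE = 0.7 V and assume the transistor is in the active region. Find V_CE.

Base loop: V_CC = I_B·R_B + V_BE, so I_B = (21 − 0.7)/2200 kΩ = 0.00923 mA.
In the active region I_C = β·I_B = 75 × 0.00923 = 0.692 mA.
Collector loop: V_CE = V_CC − I_C·R_C = 21 − 0.692×3.9 = 18.3 V.
Since V_CE = 18.3 V > V_CE(sat) ≈ 0.2 V, the transistor is in the active region as assumed.

V_CE ≈ 18 V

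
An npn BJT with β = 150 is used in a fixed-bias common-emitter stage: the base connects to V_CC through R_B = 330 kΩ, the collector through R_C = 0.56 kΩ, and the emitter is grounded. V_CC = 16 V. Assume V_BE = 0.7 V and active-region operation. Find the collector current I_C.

I_C ≈ 7 mA

Base loop: V_CC = I_B·R_B + V_BE, so I_B = (16 − 0.7)/330 kΩ = 0.0464 mA.
In the active region I_C = β·I_B = 150 × 0.0464 = 6.95 mA.
Collector loop: V_CE = V_CC − I_C·R_C = 16 − 6.95×0.56 = 12.1 V.
Since V_CE = 12.1 V > V_CE(sat) ≈ 0.2 V, the transistor is in the active region as assumed.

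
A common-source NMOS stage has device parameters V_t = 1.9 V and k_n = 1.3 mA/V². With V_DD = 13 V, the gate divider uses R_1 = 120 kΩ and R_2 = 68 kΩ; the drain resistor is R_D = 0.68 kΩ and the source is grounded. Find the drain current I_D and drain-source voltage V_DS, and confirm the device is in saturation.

V_G = V_DD·R_2/(R_1+R_2) = 13×68/188 = 4.7 V. With the source grounded, V_GS = V_G = 4.7 V.
Assume saturation: I_D = (k_n/2)(V_GS − V_t)² = (1.3/2)×(4.7 − 1.9)² = 0.65×2.8² = 5.1 mA.
V_DS = V_DD − I_D·R_D = 13 − 5.1×0.68 = 9.53 V.
Saturation requires V_DS ≥ V_GS − V_t = 2.8 V; 9.53 ≥ 2.8 ✓.

I_D ≈ 5.1 mA, V_DS ≈ 9.5 V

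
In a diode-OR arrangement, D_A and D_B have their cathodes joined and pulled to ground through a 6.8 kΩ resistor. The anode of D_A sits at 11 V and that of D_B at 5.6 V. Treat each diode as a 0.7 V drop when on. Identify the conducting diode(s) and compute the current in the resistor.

Assume both conduct. Then node N would need to be at both 11−0.7 = 10.3 V and 5.6−0.7 = 4.9 V, which is impossible.
Assume only D_A conducts: V_N = 11 − 0.7 = 10.3 V, so I_R = 10.3/6.8 = 1.51 mA.
Check D_B: its anode-to-cathode voltage is 5.6 − 10.3 = -4.7 V < 0.7 V, so it is off. The assumption is consistent.

Only D_A conducts; I_R ≈ 1.5 mA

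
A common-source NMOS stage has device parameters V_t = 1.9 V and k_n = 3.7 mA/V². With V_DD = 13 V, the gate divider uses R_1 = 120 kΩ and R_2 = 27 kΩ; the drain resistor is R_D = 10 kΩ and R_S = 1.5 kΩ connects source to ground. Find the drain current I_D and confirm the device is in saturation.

I_D ≈ 0.14 mA

V_G = V_DD·R_2/(R_1+R_2) = 13×27/147 = 2.39 V.
Assume saturation: I_D = (k_n/2)(V_GS − V_t)² with V_GS = V_G − I_D·R_S = 2.39 − 1.5·I_D.
Substituting gives 4.16·I_D² − 3.71·I_D + 0.44 = 0, with roots I_D = 0.141 or 0.75 mA.
The root I_D = 0.75 mA gives V_GS = 1.26 V ≤ V_t, so take I_D = 0.141 mA.
Then V_GS = 2.18 V and V_DS = V_DD − I_D(R_D+R_S) = 13 − 0.141×11.5 = 11.4 V.
Saturation requires V_DS ≥ V_GS − V_t = 0.276 V; 11.4 ≥ 0.276 ✓.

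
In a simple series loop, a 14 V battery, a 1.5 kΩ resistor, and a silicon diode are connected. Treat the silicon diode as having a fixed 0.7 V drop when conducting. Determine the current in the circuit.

KVL around the loop: 14 = V_D + I·R = 0.7 + I × 1.5 kΩ.
So I = (14 − 0.7) / 1.5 kΩ = 13.3 / 1.5 = 8.87 mA.

I ≈ 8.9 mA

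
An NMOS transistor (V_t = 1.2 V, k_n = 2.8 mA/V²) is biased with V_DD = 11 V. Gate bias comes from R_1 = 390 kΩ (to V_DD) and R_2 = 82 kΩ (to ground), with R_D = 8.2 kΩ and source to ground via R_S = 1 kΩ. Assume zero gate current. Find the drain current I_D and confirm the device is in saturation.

I_D ≈ 0.27 mA

V_G = V_DD·R_2/(R_1+R_2) = 11×82/472 = 1.91 V.
Assume saturation: I_D = (k_n/2)(V_GS − V_t)² with V_GS = V_G − I_D·R_S = 1.91 − 1·I_D.
Substituting gives 1.4·I_D² − 2.99·I_D + 0.708 = 0, with roots I_D = 0.271 or 1.87 mA.
The root I_D = 1.87 mA gives V_GS = 0.0457 V ≤ V_t, so take I_D = 0.271 mA.
Then V_GS = 1.64 V and V_DS = V_DD − I_D(R_D+R_S) = 11 − 0.271×9.2 = 8.51 V.
Saturation requires V_DS ≥ V_GS − V_t = 0.44 V; 8.51 ≥ 0.44 ✓.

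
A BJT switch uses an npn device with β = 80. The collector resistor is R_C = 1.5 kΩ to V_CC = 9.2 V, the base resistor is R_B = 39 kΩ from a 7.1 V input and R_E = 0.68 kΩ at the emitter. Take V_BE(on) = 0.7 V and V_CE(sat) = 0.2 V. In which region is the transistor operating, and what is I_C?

saturation; I_C ≈ 4.1 mA

Assume active: I_B = (7.1 − 0.7)/(39 + 81×0.68) = 0.068 mA, I_C = β·I_B = 5.44 mA.
Then V_CE = 9.2 − 5.44×1.5 − 5.51×0.68 = -2.71 V < 0.2 V — the active assumption fails.
Re-solve with V_CE = 0.2 V. KCL at the emitter: V_E/R_E = (V_BB−0.7−V_E)/R_B + (V_CC−0.2−V_E)/R_C, giving V_E = 2.85 V.
I_C = (V_CC − 0.2 − V_E)/R_C = (9 − 2.85)/1.5 = 4.1 mA.
Check: I_B = (6.4 − 2.85)/39 = 0.091 mA, and β·I_B = 7.28 mA > I_C, confirming saturation.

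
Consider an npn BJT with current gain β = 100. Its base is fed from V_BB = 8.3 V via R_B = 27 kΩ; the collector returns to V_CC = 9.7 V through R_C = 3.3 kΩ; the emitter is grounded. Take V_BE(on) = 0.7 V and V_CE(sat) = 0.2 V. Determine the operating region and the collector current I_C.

Assume active: I_B = (8.3 − 0.7)/27 = 0.281 mA, giving I_C = β·I_B = 28.1 mA.
But then V_CE = 9.7 − 28.1×3.3 = -83.2 V < V_CE(sat) = 0.2 V — impossible in the active region.
So the transistor is saturated. With V_CE = 0.2 V, I_C = (V_CC − 0.2)/R_C = 9.5/3.3 = 2.88 mA.
Check: β·I_B = 28.1 mA > I_C = 2.88 mA, confirming saturation.

saturation; I_C ≈ 2.9 mA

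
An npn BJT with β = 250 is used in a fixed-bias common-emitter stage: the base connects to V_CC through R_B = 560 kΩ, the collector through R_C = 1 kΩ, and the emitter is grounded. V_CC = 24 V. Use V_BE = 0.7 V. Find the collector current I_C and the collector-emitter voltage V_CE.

I_C ≈ 10 mA, V_CE ≈ 14 V

Base loop: V_CC = I_B·R_B + V_BE, so I_B = (24 − 0.7)/560 kΩ = 0.0416 mA.
In the active region I_C = β·I_B = 250 × 0.0416 = 10.4 mA.
Collector loop: V_CE = V_CC − I_C·R_C = 24 − 10.4×1 = 13.6 V.
Since V_CE = 13.6 V > V_CE(sat) ≈ 0.2 V, the transistor is in the active region as assumed.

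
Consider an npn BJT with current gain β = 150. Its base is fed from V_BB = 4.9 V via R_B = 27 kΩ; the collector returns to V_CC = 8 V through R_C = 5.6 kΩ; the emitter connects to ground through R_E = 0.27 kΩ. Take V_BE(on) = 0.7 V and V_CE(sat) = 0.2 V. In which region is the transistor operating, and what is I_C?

Assume active: I_B = (4.9 − 0.7)/(27 + 151×0.27) = 0.062 mA, I_C = β·I_B = 9.3 mA.
Then V_CE = 8 − 9.3×5.6 − 9.36×0.27 = -46.6 V < 0.2 V — the active assumption fails.
Re-solve with V_CE = 0.2 V. KCL at the emitter: V_E/R_E = (V_BB−0.7−V_E)/R_B + (V_CC−0.2−V_E)/R_C, giving V_E = 0.395 V.
I_C = (V_CC − 0.2 − V_E)/R_C = (7.8 − 0.395)/5.6 = 1.32 mA.
Check: I_B = (4.2 − 0.395)/27 = 0.141 mA, and β·I_B = 21.1 mA > I_C, confirming saturation.

saturation; I_C ≈ 1.3 mA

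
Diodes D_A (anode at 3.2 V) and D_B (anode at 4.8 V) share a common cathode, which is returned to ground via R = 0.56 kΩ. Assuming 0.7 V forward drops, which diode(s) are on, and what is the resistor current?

Only D_B conducts; I_R ≈ 7.3 mA

Assume both conduct. Then node N would need to be at both 3.2−0.7 = 2.5 V and 4.8−0.7 = 4.1 V, which is impossible.
Assume only D_B conducts: V_N = 4.8 − 0.7 = 4.1 V, so I_R = 4.1/0.56 = 7.32 mA.
Check D_A: its anode-to-cathode voltage is 3.2 − 4.1 = -0.9 V < 0.7 V, so it is off. The assumption is consistent.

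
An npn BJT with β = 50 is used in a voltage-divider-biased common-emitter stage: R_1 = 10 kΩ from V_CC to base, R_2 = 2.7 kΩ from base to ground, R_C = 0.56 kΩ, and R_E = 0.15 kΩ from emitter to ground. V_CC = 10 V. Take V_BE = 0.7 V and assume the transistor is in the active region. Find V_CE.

V_CE ≈ 4.8 V

Thevenize the base divider: V_Th = V_CC·R_2/(R_1+R_2) = 10×2.7/12.7 = 2.13 V, R_Th = R_1‖R_2 = 2.13 kΩ.
Base-emitter loop: V_Th = I_B·R_Th + V_BE + (β+1)I_B·R_E, so I_B = (2.13 − 0.7) / (2.13 + 51×0.15) = 0.146 mA.
I_C = β·I_B = 50×0.146 = 7.29 mA, and I_E = (β+1)I_B = 7.44 mA.
V_CE = V_CC − I_C·R_C − I_E·R_E = 10 − 7.29×0.56 − 7.44×0.15 = 4.8 V.
V_CE = 4.8 V > 0.2 V confirms active-region operation.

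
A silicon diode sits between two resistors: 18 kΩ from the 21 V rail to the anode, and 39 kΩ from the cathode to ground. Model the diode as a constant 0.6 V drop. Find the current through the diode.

The two resistors are in series with the diode, so KVL gives 21 = I·18 + 0.6 + I·39.
I = (21 − 0.6) / (18 + 39) kΩ = 20.4 / 57 = 0.358 mA.

I ≈ 0.36 mA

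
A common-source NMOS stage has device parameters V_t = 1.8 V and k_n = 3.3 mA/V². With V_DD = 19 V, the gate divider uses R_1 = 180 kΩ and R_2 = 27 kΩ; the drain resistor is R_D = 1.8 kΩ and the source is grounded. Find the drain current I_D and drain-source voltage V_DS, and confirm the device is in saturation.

I_D ≈ 0.76 mA, V_DS ≈ 18 V

V_G = V_DD·R_2/(R_1+R_2) = 19×27/207 = 2.48 V. With the source grounded, V_GS = V_G = 2.48 V.
Assume saturation: I_D = (k_n/2)(V_GS − V_t)² = (3.3/2)×(2.48 − 1.8)² = 1.65×0.678² = 0.759 mA.
V_DS = V_DD − I_D·R_D = 19 − 0.759×1.8 = 17.6 V.
Saturation requires V_DS ≥ V_GS − V_t = 0.678 V; 17.6 ≥ 0.678 ✓.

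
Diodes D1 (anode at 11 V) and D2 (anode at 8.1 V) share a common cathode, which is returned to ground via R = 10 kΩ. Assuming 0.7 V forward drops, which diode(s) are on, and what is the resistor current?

Assume both conduct. Then node N would need to be at both 11−0.7 = 10.3 V and 8.1−0.7 = 7.4 V, which is impossible.
Assume only D1 conducts: V_N = 11 − 0.7 = 10.3 V, so I_R = 10.3/10 = 1.03 mA.
Check D2: its anode-to-cathode voltage is 8.1 − 10.3 = -2.2 V < 0.7 V, so it is off. The assumption is consistent.

Only D1 conducts; I_R ≈ 1 mA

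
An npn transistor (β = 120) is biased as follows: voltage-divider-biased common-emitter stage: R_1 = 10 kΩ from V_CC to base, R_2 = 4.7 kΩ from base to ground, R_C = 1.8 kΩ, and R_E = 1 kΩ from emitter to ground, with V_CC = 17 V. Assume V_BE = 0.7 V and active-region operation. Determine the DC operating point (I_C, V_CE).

Thevenize the base divider: V_Th = V_CC·R_2/(R_1+R_2) = 17×4.7/14.7 = 5.44 V, R_Th = R_1‖R_2 = 3.2 kΩ.
Base-emitter loop: V_Th = I_B·R_Th + V_BE + (β+1)I_B·R_E, so I_B = (5.44 − 0.7) / (3.2 + 121×1) = 0.0381 mA.
I_C = β·I_B = 120×0.0381 = 4.58 mA, and I_E = (β+1)I_B = 4.61 mA.
V_CE = V_CC − I_C·R_C − I_E·R_E = 17 − 4.58×1.8 − 4.61×1 = 4.15 V.
V_CE = 4.15 V > 0.2 V confirms active-region operation.

I_C ≈ 4.6 mA, V_CE ≈ 4.2 V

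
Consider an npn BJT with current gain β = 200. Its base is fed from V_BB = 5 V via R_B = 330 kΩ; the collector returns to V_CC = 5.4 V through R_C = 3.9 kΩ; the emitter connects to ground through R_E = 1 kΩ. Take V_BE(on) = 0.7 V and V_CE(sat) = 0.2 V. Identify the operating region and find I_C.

Assume active: I_B = (5 − 0.7)/(330 + 201×1) = 0.0081 mA, I_C = β·I_B = 1.62 mA.
Then V_CE = 5.4 − 1.62×3.9 − 1.63×1 = -2.54 V < 0.2 V — the active assumption fails.
Re-solve with V_CE = 0.2 V. KCL at the emitter: V_E/R_E = (V_BB−0.7−V_E)/R_B + (V_CC−0.2−V_E)/R_C, giving V_E = 1.07 V.
I_C = (V_CC − 0.2 − V_E)/R_C = (5.2 − 1.07)/3.9 = 1.06 mA.
Check: I_B = (4.3 − 1.07)/330 = 0.00979 mA, and β·I_B = 1.96 mA > I_C, confirming saturation.

saturation; I_C ≈ 1.1 mA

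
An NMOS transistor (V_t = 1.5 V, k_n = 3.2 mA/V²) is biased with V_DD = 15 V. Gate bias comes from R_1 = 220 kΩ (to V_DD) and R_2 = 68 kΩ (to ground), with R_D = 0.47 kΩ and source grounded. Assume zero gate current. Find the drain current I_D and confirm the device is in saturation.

I_D ≈ 6.7 mA

V_G = V_DD·R_2/(R_1+R_2) = 15×68/288 = 3.54 V. With the source grounded, V_GS = V_G = 3.54 V.
Assume saturation: I_D = (k_n/2)(V_GS − V_t)² = (3.2/2)×(3.54 − 1.5)² = 1.6×2.04² = 6.67 mA.
V_DS = V_DD − I_D·R_D = 15 − 6.67×0.47 = 11.9 V.
Saturation requires V_DS ≥ V_GS − V_t = 2.04 V; 11.9 ≥ 2.04 ✓.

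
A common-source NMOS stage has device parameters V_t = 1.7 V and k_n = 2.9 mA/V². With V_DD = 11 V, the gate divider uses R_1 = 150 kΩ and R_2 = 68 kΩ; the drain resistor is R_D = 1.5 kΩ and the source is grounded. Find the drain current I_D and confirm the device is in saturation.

I_D ≈ 4.3 mA

V_G = V_DD·R_2/(R_1+R_2) = 11×68/218 = 3.43 V. With the source grounded, V_GS = V_G = 3.43 V.
Assume saturation: I_D = (k_n/2)(V_GS − V_t)² = (2.9/2)×(3.43 − 1.7)² = 1.45×1.73² = 4.35 mA.
V_DS = V_DD − I_D·R_D = 11 − 4.35×1.5 = 4.48 V.
Saturation requires V_DS ≥ V_GS − V_t = 1.73 V; 4.48 ≥ 1.73 ✓.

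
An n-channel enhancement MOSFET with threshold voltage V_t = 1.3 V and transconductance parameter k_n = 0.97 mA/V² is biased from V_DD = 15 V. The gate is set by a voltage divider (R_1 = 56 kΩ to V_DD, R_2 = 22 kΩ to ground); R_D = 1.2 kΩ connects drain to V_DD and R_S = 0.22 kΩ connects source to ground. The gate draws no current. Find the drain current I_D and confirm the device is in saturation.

I_D ≈ 2.7 mA

V_G = V_DD·R_2/(R_1+R_2) = 15×22/78 = 4.23 V.
Assume saturation: I_D = (k_n/2)(V_GS − V_t)² with V_GS = V_G − I_D·R_S = 4.23 − 0.22·I_D.
Substituting gives 0.0235·I_D² − 1.63·I_D + 4.17 = 0, with roots I_D = 2.67 or 66.6 mA.
The root I_D = 66.6 mA gives V_GS = -10.4 V ≤ V_t, so take I_D = 2.67 mA.
Then V_GS = 3.64 V and V_DS = V_DD − I_D(R_D+R_S) = 15 − 2.67×1.42 = 11.2 V.
Saturation requires V_DS ≥ V_GS − V_t = 2.34 V; 11.2 ≥ 2.34 ✓.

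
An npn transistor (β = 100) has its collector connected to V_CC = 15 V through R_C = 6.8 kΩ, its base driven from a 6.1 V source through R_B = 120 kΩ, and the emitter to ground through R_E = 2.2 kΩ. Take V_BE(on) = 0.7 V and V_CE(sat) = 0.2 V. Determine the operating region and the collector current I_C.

Assume active. Base-emitter loop: I_B = (V_BB − V_BE)/(R_B + (β+1)R_E) = (6.1 − 0.7)/(120 + 101×2.2) = 0.0158 mA.
I_C = β·I_B = 100×0.0158 = 1.58 mA.
V_CE = V_CC − I_C·R_C − I_E·R_E = 15 − 1.58×6.8 − 1.59×2.2 = 0.763 V > V_CE(sat), so the active-region assumption holds.

active; I_C ≈ 1.6 mA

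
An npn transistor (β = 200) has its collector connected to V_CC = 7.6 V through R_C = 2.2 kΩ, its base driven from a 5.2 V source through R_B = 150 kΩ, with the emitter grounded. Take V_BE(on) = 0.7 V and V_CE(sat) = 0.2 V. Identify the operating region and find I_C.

saturation; I_C ≈ 3.4 mA

Assume active: I_B = (5.2 − 0.7)/150 = 0.03 mA, giving I_C = β·I_B = 6 mA.
But then V_CE = 7.6 − 6×2.2 = -5.6 V < V_CE(sat) = 0.2 V — impossible in the active region.
So the transistor is saturated. With V_CE = 0.2 V, I_C = (V_CC − 0.2)/R_C = 7.4/2.2 = 3.36 mA.
Check: β·I_B = 6 mA > I_C = 3.36 mA, confirming saturation.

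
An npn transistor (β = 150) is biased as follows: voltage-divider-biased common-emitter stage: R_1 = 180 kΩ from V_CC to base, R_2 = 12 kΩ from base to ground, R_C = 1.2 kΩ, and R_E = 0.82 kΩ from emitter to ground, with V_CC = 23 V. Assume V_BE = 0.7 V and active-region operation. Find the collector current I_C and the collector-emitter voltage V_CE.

Thevenize the base divider: V_Th = V_CC·R_2/(R_1+R_2) = 23×12/192 = 1.44 V, R_Th = R_1‖R_2 = 11.2 kΩ.
Base-emitter loop: V_Th = I_B·R_Th + V_BE + (β+1)I_B·R_E, so I_B = (1.44 − 0.7) / (11.2 + 151×0.82) = 0.00546 mA.
I_C = β·I_B = 150×0.00546 = 0.819 mA, and I_E = (β+1)I_B = 0.824 mA.
V_CE = V_CC − I_C·R_C − I_E·R_E = 23 − 0.819×1.2 − 0.824×0.82 = 21.3 V.
V_CE = 21.3 V > 0.2 V confirms active-region operation.

I_C ≈ 0.82 mA, V_CE ≈ 21 V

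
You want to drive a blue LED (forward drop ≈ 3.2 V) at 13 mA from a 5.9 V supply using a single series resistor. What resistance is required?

The resistor drops V_S − V_D = 5.9 − 3.2 = 2.7 V at 13 mA.
R = 2.7 V / 13 mA = 0.208 kΩ.

R ≈ 0.21 kΩ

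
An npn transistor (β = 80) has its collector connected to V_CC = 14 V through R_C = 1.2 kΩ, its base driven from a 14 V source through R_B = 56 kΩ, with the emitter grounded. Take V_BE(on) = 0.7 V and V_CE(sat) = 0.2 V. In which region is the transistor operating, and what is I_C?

Assume active: I_B = (14 − 0.7)/56 = 0.238 mA, giving I_C = β·I_B = 19 mA.
But then V_CE = 14 − 19×1.2 = -8.8 V < V_CE(sat) = 0.2 V — impossible in the active region.
So the transistor is saturated. With V_CE = 0.2 V, I_C = (V_CC − 0.2)/R_C = 13.8/1.2 = 11.5 mA.
Check: β·I_B = 19 mA > I_C = 11.5 mA, confirming saturation.

saturation; I_C ≈ 12 mA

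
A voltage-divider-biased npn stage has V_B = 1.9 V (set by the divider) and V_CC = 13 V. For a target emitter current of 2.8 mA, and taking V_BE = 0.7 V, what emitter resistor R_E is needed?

V_E = V_B − V_BE = 1.9 − 0.7 = 1.2 V.
R_E = V_E / I_E = 1.2 / 2.8 = 0.429 kΩ.

R_E ≈ 0.43 kΩ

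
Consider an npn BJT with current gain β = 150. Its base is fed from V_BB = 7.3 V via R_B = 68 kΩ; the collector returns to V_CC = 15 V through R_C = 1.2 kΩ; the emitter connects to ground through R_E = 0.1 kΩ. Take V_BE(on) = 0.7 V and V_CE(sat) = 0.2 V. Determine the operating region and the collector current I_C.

Assume active: I_B = (7.3 − 0.7)/(68 + 151×0.1) = 0.0794 mA, I_C = β·I_B = 11.9 mA.
Then V_CE = 15 − 11.9×1.2 − 12×0.1 = -0.495 V < 0.2 V — the active assumption fails.
Re-solve with V_CE = 0.2 V. KCL at the emitter: V_E/R_E = (V_BB−0.7−V_E)/R_B + (V_CC−0.2−V_E)/R_C, giving V_E = 1.15 V.
I_C = (V_CC − 0.2 − V_E)/R_C = (14.8 − 1.15)/1.2 = 11.4 mA.
Check: I_B = (6.6 − 1.15)/68 = 0.0802 mA, and β·I_B = 12 mA > I_C, confirming saturation.

saturation; I_C ≈ 11 mA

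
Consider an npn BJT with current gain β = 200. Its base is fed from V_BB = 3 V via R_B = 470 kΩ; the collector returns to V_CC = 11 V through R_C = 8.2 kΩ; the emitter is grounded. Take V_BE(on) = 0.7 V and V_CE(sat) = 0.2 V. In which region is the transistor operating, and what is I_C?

active; I_C ≈ 0.98 mA

Assume active. Base-emitter loop: I_B = (V_BB − V_BE)/R_B = (3 − 0.7)/470 = 0.00489 mA.
I_C = β·I_B = 200×0.00489 = 0.979 mA.
V_CE = V_CC − I_C·R_C = 11 − 0.979×8.2 = 2.97 V > V_CE(sat), so the active-region assumption holds.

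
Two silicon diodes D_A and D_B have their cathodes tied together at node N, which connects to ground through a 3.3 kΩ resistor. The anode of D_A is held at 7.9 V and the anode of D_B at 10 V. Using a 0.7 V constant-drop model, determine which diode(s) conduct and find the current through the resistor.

Only D_B conducts; I_R ≈ 2.8 mA

Assume both conduct. Then node N would need to be at both 7.9−0.7 = 7.2 V and 10−0.7 = 9.3 V, which is impossible.
Assume only D_B conducts: V_N = 10 − 0.7 = 9.3 V, so I_R = 9.3/3.3 = 2.82 mA.
Check D_A: its anode-to-cathode voltage is 7.9 − 9.3 = -1.4 V < 0.7 V, so it is off. The assumption is consistent.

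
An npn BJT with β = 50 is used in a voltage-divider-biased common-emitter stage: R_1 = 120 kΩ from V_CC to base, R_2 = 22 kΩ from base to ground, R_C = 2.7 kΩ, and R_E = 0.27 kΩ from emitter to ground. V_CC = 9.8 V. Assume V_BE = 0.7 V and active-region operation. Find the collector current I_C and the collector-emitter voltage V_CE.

Thevenize the base divider: V_Th = V_CC·R_2/(R_1+R_2) = 9.8×22/142 = 1.52 V, R_Th = R_1‖R_2 = 18.6 kΩ.
Base-emitter loop: V_Th = I_B·R_Th + V_BE + (β+1)I_B·R_E, so I_B = (1.52 − 0.7) / (18.6 + 51×0.27) = 0.0253 mA.
I_C = β·I_B = 50×0.0253 = 1.26 mA, and I_E = (β+1)I_B = 1.29 mA.
V_CE = V_CC − I_C·R_C − I_E·R_E = 9.8 − 1.26×2.7 − 1.29×0.27 = 6.04 V.
V_CE = 6.04 V > 0.2 V confirms active-region operation.

I_C ≈ 1.3 mA, V_CE ≈ 6 V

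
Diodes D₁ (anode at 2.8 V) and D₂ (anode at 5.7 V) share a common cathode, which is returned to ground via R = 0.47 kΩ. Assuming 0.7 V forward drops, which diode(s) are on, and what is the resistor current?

Only D₂ conducts; I_R ≈ 11 mA

Assume both conduct. Then node N would need to be at both 2.8−0.7 = 2.1 V and 5.7−0.7 = 5 V, which is impossible.
Assume only D₂ conducts: V_N = 5.7 − 0.7 = 5 V, so I_R = 5/0.47 = 10.6 mA.
Check D₁: its anode-to-cathode voltage is 2.8 − 5 = -2.2 V < 0.7 V, so it is off. The assumption is consistent.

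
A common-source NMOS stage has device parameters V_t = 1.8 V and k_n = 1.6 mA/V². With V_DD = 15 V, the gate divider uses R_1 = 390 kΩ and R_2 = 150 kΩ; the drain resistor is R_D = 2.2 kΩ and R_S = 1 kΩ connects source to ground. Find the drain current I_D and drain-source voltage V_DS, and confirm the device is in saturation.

V_G = V_DD·R_2/(R_1+R_2) = 15×150/540 = 4.17 V.
Assume saturation: I_D = (k_n/2)(V_GS − V_t)² with V_GS = V_G − I_D·R_S = 4.17 − 1·I_D.
Substituting gives 0.8·I_D² − 4.79·I_D + 4.48 = 0, with roots I_D = 1.16 or 4.82 mA.
The root I_D = 4.82 mA gives V_GS = -0.655 V ≤ V_t, so take I_D = 1.16 mA.
Then V_GS = 3.01 V and V_DS = V_DD − I_D(R_D+R_S) = 15 − 1.16×3.2 = 11.3 V.
Saturation requires V_DS ≥ V_GS − V_t = 1.21 V; 11.3 ≥ 1.21 ✓.

I_D ≈ 1.2 mA, V_DS ≈ 11 V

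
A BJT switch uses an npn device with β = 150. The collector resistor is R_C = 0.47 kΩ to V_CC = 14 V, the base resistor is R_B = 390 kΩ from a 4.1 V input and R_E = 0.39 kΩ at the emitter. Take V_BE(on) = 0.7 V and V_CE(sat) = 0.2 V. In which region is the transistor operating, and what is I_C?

Assume active. Base-emitter loop: I_B = (V_BB − V_BE)/(R_B + (β+1)R_E) = (4.1 − 0.7)/(390 + 151×0.39) = 0.00757 mA.
I_C = β·I_B = 150×0.00757 = 1.14 mA.
V_CE = V_CC − I_C·R_C − I_E·R_E = 14 − 1.14×0.47 − 1.14×0.39 = 13 V > V_CE(sat), so the active-region assumption holds.

active; I_C ≈ 1.1 mA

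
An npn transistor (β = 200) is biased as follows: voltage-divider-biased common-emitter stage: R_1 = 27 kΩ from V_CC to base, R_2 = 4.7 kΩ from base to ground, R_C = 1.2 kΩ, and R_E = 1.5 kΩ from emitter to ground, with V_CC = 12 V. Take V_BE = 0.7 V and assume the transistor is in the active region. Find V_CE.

V_CE ≈ 10 V

Thevenize the base divider: V_Th = V_CC·R_2/(R_1+R_2) = 12×4.7/31.7 = 1.78 V, R_Th = R_1‖R_2 = 4 kΩ.
Base-emitter loop: V_Th = I_B·R_Th + V_BE + (β+1)I_B·R_E, so I_B = (1.78 − 0.7) / (4 + 201×1.5) = 0.00353 mA.
I_C = β·I_B = 200×0.00353 = 0.706 mA, and I_E = (β+1)I_B = 0.71 mA.
V_CE = V_CC − I_C·R_C − I_E·R_E = 12 − 0.706×1.2 − 0.71×1.5 = 10.1 V.
V_CE = 10.1 V > 0.2 V confirms active-region operation.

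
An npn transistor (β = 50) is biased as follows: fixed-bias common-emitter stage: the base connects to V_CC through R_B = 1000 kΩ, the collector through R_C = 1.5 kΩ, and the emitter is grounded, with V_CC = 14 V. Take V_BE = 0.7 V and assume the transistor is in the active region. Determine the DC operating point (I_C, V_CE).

I_C ≈ 0.67 mA, V_CE ≈ 13 V

Base loop: V_CC = I_B·R_B + V_BE, so I_B = (14 − 0.7)/1000 kΩ = 0.0133 mA.
In the active region I_C = β·I_B = 50 × 0.0133 = 0.665 mA.
Collector loop: V_CE = V_CC − I_C·R_C = 14 − 0.665×1.5 = 13 V.
Since V_CE = 13 V > V_CE(sat) ≈ 0.2 V, the transistor is in the active region as assumed.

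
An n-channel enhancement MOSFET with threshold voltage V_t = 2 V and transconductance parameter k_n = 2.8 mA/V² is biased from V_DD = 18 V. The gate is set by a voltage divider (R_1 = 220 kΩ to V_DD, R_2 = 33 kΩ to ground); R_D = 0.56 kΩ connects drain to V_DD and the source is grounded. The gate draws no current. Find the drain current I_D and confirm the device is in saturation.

V_G = V_DD·R_2/(R_1+R_2) = 18×33/253 = 2.35 V. With the source grounded, V_GS = V_G = 2.35 V.
Assume saturation: I_D = (k_n/2)(V_GS − V_t)² = (2.8/2)×(2.35 − 2)² = 1.4×0.348² = 0.169 mA.
V_DS = V_DD − I_D·R_D = 18 − 0.169×0.56 = 17.9 V.
Saturation requires V_DS ≥ V_GS − V_t = 0.348 V; 17.9 ≥ 0.348 ✓.

I_D ≈ 0.17 mA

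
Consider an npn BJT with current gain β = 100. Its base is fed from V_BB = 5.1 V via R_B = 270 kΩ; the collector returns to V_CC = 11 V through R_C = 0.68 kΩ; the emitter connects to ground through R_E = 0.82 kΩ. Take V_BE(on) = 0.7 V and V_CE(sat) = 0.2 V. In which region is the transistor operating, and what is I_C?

Assume active. Base-emitter loop: I_B = (V_BB − V_BE)/(R_B + (β+1)R_E) = (5.1 − 0.7)/(270 + 101×0.82) = 0.0125 mA.
I_C = β·I_B = 100×0.0125 = 1.25 mA.
V_CE = V_CC − I_C·R_C − I_E·R_E = 11 − 1.25×0.68 − 1.26×0.82 = 9.12 V > V_CE(sat), so the active-region assumption holds.

active; I_C ≈ 1.2 mA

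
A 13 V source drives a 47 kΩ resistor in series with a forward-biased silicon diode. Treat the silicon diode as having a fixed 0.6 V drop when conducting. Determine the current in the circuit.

KVL around the loop: 13 = V_D + I·R = 0.6 + I × 47 kΩ.
So I = (13 − 0.6) / 47 kΩ = 12.4 / 47 = 0.264 mA.

I ≈ 0.26 mA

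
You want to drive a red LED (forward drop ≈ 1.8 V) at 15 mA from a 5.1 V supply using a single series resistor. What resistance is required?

The resistor drops V_S − V_D = 5.1 − 1.8 = 3.3 V at 15 mA.
R = 3.3 V / 15 mA = 0.22 kΩ.

R ≈ 0.22 kΩ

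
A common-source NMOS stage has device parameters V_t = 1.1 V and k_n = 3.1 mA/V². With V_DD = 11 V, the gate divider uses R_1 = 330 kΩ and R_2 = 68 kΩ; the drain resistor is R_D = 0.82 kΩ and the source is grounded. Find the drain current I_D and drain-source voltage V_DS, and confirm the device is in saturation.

V_G = V_DD·R_2/(R_1+R_2) = 11×68/398 = 1.88 V. With the source grounded, V_GS = V_G = 1.88 V.
Assume saturation: I_D = (k_n/2)(V_GS − V_t)² = (3.1/2)×(1.88 − 1.1)² = 1.55×0.779² = 0.942 mA.
V_DS = V_DD − I_D·R_D = 11 − 0.942×0.82 = 10.2 V.
Saturation requires V_DS ≥ V_GS − V_t = 0.779 V; 10.2 ≥ 0.779 ✓.

I_D ≈ 0.94 mA, V_DS ≈ 10 V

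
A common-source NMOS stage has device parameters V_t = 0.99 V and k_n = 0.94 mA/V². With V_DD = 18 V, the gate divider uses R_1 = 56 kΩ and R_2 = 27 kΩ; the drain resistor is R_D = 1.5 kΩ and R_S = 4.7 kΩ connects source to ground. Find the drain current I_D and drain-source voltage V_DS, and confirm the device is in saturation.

V_G = V_DD·R_2/(R_1+R_2) = 18×27/83 = 5.86 V.
Assume saturation: I_D = (k_n/2)(V_GS − V_t)² with V_GS = V_G − I_D·R_S = 5.86 − 4.7·I_D.
Substituting gives 10.4·I_D² − 22.5·I_D + 11.1 = 0, with roots I_D = 0.764 or 1.4 mA.
The root I_D = 1.4 mA gives V_GS = -0.738 V ≤ V_t, so take I_D = 0.764 mA.
Then V_GS = 2.26 V and V_DS = V_DD − I_D(R_D+R_S) = 18 − 0.764×6.2 = 13.3 V.
Saturation requires V_DS ≥ V_GS − V_t = 1.27 V; 13.3 ≥ 1.27 ✓.

I_D ≈ 0.76 mA, V_DS ≈ 13 V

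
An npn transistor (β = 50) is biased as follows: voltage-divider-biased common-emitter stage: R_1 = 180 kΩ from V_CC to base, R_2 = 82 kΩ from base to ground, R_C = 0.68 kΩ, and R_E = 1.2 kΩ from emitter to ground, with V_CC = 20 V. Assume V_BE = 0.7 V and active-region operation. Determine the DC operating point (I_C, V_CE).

Thevenize the base divider: V_Th = V_CC·R_2/(R_1+R_2) = 20×82/262 = 6.26 V, R_Th = R_1‖R_2 = 56.3 kΩ.
Base-emitter loop: V_Th = I_B·R_Th + V_BE + (β+1)I_B·R_E, so I_B = (6.26 − 0.7) / (56.3 + 51×1.2) = 0.0473 mA.
I_C = β·I_B = 50×0.0473 = 2.37 mA, and I_E = (β+1)I_B = 2.41 mA.
V_CE = V_CC − I_C·R_C − I_E·R_E = 20 − 2.37×0.68 − 2.41×1.2 = 15.5 V.
V_CE = 15.5 V > 0.2 V confirms active-region operation.

I_C ≈ 2.4 mA, V_CE ≈ 15 V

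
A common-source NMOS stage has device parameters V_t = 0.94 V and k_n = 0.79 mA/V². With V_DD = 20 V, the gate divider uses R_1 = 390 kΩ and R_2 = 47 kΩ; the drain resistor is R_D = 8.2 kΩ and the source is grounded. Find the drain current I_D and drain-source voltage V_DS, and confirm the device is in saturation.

I_D ≈ 0.58 mA, V_DS ≈ 15 V

V_G = V_DD·R_2/(R_1+R_2) = 20×47/437 = 2.15 V. With the source grounded, V_GS = V_G = 2.15 V.
Assume saturation: I_D = (k_n/2)(V_GS − V_t)² = (0.79/2)×(2.15 − 0.94)² = 0.395×1.21² = 0.579 mA.
V_DS = V_DD − I_D·R_D = 20 − 0.579×8.2 = 15.2 V.
Saturation requires V_DS ≥ V_GS − V_t = 1.21 V; 15.2 ≥ 1.21 ✓.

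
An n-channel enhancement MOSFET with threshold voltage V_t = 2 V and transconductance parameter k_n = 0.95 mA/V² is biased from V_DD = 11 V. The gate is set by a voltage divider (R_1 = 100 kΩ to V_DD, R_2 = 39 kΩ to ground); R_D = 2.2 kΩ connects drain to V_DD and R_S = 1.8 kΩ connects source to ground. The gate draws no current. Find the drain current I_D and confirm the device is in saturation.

I_D ≈ 0.22 mA

V_G = V_DD·R_2/(R_1+R_2) = 11×39/139 = 3.09 V.
Assume saturation: I_D = (k_n/2)(V_GS − V_t)² with V_GS = V_G − I_D·R_S = 3.09 − 1.8·I_D.
Substituting gives 1.54·I_D² − 2.86·I_D + 0.561 = 0, with roots I_D = 0.223 or 1.63 mA.
The root I_D = 1.63 mA gives V_GS = 0.145 V ≤ V_t, so take I_D = 0.223 mA.
Then V_GS = 2.69 V and V_DS = V_DD − I_D(R_D+R_S) = 11 − 0.223×4 = 10.1 V.
Saturation requires V_DS ≥ V_GS − V_t = 0.685 V; 10.1 ≥ 0.685 ✓.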